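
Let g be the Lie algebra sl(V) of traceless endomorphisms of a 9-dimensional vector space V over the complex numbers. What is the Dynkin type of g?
This is sl(9), which has dimension 9^2 - 1 = 80 and rank 9 - 1 = 8 (a Cartan subalgebra is the diagonal traceless matrices). In the classification of classical Lie algebras, the special linear algebra sl(n+1) has type A_n; here n = 8, so the Dynkin diagram is a chain of 8 nodes with single edges (A_8). Hence the type is A_8.

A8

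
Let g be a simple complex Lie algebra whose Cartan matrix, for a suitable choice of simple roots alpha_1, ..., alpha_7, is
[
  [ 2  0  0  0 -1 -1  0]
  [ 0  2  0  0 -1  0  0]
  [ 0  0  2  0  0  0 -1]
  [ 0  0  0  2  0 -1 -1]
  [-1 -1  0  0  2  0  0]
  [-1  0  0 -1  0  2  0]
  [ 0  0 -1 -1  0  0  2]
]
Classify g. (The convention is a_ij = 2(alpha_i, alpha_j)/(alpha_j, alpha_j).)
The matrix has rank 7 with 2's on the diagonal. Reading the off-diagonal entries as Dynkin edges (a single edge where a_ij = a_ji = -1; a double or triple edge where a_ij * a_ji = 2 or 3), the diagram is a chain of 7 nodes with single edges (A_7). One simple-root ordering that puts it in standard form is (alpha_3, alpha_7, alpha_4, alpha_6, alpha_1, alpha_5, alpha_2). So the algebra is type A_7, i.e. sl(8).

A_7 (sl(8))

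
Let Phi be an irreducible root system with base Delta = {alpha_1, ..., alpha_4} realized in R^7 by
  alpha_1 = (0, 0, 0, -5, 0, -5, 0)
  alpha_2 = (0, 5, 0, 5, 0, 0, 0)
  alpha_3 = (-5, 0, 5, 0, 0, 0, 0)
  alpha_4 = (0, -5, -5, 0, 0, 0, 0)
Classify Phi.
Compute the Cartan integers a_ij = 2(alpha_i, alpha_j)/(alpha_j, alpha_j); the resulting 4x4 Cartan matrix is
[[2, -1, 0, 0], [-1, 2, 0, -1], [0, 0, 2, -1], [0, -1, -1, 2]].
All simple roots have the same length, so the diagram is simply laced. The associated Dynkin diagram is a chain of 4 nodes with single edges (A_4), so the type is A_4 (the algebra sl(5)).

A_4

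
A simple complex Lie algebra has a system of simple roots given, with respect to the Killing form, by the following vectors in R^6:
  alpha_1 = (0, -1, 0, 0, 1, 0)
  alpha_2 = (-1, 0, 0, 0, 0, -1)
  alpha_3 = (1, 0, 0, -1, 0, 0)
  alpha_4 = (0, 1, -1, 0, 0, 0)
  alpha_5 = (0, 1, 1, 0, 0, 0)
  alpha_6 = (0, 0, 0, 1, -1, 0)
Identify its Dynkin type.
Compute the Cartan integers a_ij = 2(alpha_i, alpha_j)/(alpha_j, alpha_j); the resulting 6x6 Cartan matrix is
[[2, 0, 0, -1, -1, -1], [0, 2, -1, 0, 0, 0], [0, -1, 2, 0, 0, -1], [-1, 0, 0, 2, 0, 0], [-1, 0, 0, 0, 2, 0], [-1, 0, -1, 0, 0, 2]].
All simple roots have the same length, so the diagram is simply laced. The associated Dynkin diagram is a chain of 4 nodes with a fork of two nodes at one end (D_6), so the type is D_6 (the algebra so(12)).

D6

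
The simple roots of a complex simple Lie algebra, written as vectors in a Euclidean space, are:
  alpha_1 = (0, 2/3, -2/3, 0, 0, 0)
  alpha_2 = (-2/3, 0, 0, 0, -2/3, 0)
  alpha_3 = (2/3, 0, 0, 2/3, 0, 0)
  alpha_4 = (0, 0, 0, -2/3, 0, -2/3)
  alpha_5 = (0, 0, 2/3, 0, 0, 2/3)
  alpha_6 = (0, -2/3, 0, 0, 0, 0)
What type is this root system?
B_6

Compute the Cartan integers a_ij = 2(alpha_i, alpha_j)/(alpha_j, alpha_j); the resulting 6x6 Cartan matrix is
[[2, 0, 0, 0, -1, -2], [0, 2, -1, 0, 0, 0], [0, -1, 2, -1, 0, 0], [0, 0, -1, 2, -1, 0], [-1, 0, 0, -1, 2, 0], [-1, 0, 0, 0, 0, 2]].
The roots have two lengths (squared-length ratio 2:1); the short ones are alpha_{6}. The associated Dynkin diagram is a chain of 6 nodes with a double edge at one end; the terminal node there is the unique short simple root (B_6), so the type is B_6 (the algebra so(13)).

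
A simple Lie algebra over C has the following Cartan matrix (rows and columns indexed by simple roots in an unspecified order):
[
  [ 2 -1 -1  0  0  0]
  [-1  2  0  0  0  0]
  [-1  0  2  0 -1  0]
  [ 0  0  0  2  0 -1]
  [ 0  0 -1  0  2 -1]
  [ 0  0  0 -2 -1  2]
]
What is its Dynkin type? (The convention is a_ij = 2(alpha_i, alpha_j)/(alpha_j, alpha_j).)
B_6 (so(13))

The matrix has rank 6 with 2's on the diagonal. Reading the off-diagonal entries as Dynkin edges (a single edge where a_ij = a_ji = -1; a double or triple edge where a_ij * a_ji = 2 or 3), the diagram is a chain of 6 nodes with a double edge at one end; the terminal node there is the unique short simple root (B_6). One simple-root ordering that puts it in standard form is (alpha_2, alpha_1, alpha_3, alpha_5, alpha_6, alpha_4). So the algebra is type B_6, i.e. so(13).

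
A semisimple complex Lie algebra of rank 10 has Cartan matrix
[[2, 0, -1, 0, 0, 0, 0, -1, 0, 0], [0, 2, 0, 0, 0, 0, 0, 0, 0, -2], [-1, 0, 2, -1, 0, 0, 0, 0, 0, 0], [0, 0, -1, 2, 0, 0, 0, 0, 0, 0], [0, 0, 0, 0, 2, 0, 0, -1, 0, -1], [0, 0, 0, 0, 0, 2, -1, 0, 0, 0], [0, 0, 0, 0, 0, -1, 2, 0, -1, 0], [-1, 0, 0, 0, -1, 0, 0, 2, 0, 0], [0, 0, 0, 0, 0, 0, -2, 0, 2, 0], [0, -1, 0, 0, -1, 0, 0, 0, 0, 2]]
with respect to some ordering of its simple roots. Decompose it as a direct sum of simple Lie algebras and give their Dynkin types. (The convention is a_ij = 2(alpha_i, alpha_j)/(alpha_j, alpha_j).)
type C_3 ⊕ type C_7

The diagram associated to this matrix has two connected components: the simple roots {alpha_6, alpha_7, alpha_9} form a chain of 3 nodes with a double edge at one end; the terminal node there is the unique long simple root (C_3), and {alpha_1, alpha_2, alpha_3, alpha_4, alpha_5, alpha_8, alpha_10} form a chain of 7 nodes with a double edge at one end; the terminal node there is the unique long simple root (C_7). A semisimple Lie algebra decomposes uniquely as the direct sum of simple ideals, one per connected component of its Dynkin diagram, so g ≅ C_3 ⊕ C_7 (dimension 21 + 105 = 126).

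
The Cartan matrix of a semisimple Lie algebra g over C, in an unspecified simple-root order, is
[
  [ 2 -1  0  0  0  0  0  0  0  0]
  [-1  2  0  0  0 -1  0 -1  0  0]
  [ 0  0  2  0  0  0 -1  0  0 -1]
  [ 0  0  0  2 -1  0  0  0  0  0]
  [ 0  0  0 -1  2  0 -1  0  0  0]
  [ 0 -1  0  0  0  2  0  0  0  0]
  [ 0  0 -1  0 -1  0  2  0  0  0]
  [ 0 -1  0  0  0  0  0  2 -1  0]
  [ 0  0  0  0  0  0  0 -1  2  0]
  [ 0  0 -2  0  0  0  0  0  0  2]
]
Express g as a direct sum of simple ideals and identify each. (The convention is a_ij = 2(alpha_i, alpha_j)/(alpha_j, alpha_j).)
type C_5 ⊕ type D_5

The diagram associated to this matrix has two connected components: the simple roots {alpha_3, alpha_4, alpha_5, alpha_7, alpha_10} form a chain of 5 nodes with a double edge at one end; the terminal node there is the unique long simple root (C_5), and {alpha_1, alpha_2, alpha_6, alpha_8, alpha_9} form a chain of 3 nodes with a fork of two nodes at one end (D_5). A semisimple Lie algebra decomposes uniquely as the direct sum of simple ideals, one per connected component of its Dynkin diagram, so g ≅ C_5 ⊕ D_5 (dimension 55 + 45 = 100).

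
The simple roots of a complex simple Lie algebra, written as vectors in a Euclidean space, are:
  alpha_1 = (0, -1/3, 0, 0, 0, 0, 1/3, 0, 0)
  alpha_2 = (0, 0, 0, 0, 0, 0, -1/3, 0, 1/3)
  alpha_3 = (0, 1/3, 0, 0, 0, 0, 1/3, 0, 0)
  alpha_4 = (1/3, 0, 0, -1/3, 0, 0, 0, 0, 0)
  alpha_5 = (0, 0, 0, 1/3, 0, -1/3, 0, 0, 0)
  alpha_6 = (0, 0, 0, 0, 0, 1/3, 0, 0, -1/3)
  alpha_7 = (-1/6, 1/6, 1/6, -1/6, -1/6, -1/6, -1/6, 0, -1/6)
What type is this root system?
Compute the Cartan integers a_ij = 2(alpha_i, alpha_j)/(alpha_j, alpha_j); the resulting 7x7 Cartan matrix is
[[2, -1, 0, 0, 0, 0, -1], [-1, 2, -1, 0, 0, -1, 0], [0, -1, 2, 0, 0, 0, 0], [0, 0, 0, 2, -1, 0, 0], [0, 0, 0, -1, 2, -1, 0], [0, -1, 0, 0, -1, 2, 0], [-1, 0, 0, 0, 0, 0, 2]].
All simple roots have the same length, so the diagram is simply laced. The associated Dynkin diagram is a chain of 6 nodes with one extra node attached to the third node from one end (E_7), so the type is E_7.

type E_7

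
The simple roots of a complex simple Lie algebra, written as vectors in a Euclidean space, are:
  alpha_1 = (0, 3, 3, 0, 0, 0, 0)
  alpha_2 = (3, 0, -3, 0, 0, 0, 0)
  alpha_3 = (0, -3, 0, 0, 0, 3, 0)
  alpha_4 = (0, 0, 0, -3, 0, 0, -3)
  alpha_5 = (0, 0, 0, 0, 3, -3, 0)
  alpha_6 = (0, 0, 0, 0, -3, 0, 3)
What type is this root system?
Compute the Cartan integers a_ij = 2(alpha_i, alpha_j)/(alpha_j, alpha_j); the resulting 6x6 Cartan matrix is
[[2, -1, -1, 0, 0, 0], [-1, 2, 0, 0, 0, 0], [-1, 0, 2, 0, -1, 0], [0, 0, 0, 2, 0, -1], [0, 0, -1, 0, 2, -1], [0, 0, 0, -1, -1, 2]].
All simple roots have the same length, so the diagram is simply laced. The associated Dynkin diagram is a chain of 6 nodes with single edges (A_6), so the type is A_6 (the algebra sl(7)).

A6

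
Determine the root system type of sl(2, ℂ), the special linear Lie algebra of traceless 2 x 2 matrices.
This is sl(2), which has dimension 2^2 - 1 = 3 and rank 2 - 1 = 1 (a Cartan subalgebra is the diagonal traceless matrices). In the classification of classical Lie algebras, the special linear algebra sl(n+1) has type A_n; here n = 1, so the Dynkin diagram is a chain of 1 nodes with single edges (A_1). Hence the type is A_1.

A_1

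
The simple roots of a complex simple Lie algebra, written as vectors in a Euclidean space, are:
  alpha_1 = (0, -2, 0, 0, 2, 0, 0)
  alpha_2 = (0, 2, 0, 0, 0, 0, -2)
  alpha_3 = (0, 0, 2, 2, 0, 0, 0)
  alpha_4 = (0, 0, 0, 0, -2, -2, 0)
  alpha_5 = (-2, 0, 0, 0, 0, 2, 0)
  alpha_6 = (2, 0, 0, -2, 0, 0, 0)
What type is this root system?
Compute the Cartan integers a_ij = 2(alpha_i, alpha_j)/(alpha_j, alpha_j); the resulting 6x6 Cartan matrix is
[[2, -1, 0, -1, 0, 0], [-1, 2, 0, 0, 0, 0], [0, 0, 2, 0, 0, -1], [-1, 0, 0, 2, -1, 0], [0, 0, 0, -1, 2, -1], [0, 0, -1, 0, -1, 2]].
All simple roots have the same length, so the diagram is simply laced. The associated Dynkin diagram is a chain of 6 nodes with single edges (A_6), so the type is A_6 (the algebra sl(7)).

type A_6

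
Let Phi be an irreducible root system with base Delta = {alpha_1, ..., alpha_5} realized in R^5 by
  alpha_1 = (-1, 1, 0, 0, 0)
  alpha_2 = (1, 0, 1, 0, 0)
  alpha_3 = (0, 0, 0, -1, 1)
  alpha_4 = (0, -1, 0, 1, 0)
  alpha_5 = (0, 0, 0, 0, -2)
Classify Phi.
Compute the Cartan integers a_ij = 2(alpha_i, alpha_j)/(alpha_j, alpha_j); the resulting 5x5 Cartan matrix is
[[2, -1, 0, -1, 0], [-1, 2, 0, 0, 0], [0, 0, 2, -1, -1], [-1, 0, -1, 2, 0], [0, 0, -2, 0, 2]].
The roots have two lengths (squared-length ratio 2:1); the short ones are alpha_{1,2,3,4}. The associated Dynkin diagram is a chain of 5 nodes with a double edge at one end; the terminal node there is the unique long simple root (C_5), so the type is C_5 (the algebra sp(10)).

C_5 (sp(10))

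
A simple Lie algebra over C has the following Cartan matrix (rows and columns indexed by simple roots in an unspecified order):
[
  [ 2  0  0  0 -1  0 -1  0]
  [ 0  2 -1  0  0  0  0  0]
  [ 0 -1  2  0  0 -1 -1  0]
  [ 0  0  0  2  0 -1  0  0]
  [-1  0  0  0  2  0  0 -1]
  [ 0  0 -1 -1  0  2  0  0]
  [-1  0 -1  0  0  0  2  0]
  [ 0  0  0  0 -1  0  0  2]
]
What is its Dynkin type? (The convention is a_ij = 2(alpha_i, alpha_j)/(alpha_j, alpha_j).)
The matrix has rank 8 with 2's on the diagonal. Reading the off-diagonal entries as Dynkin edges (a single edge where a_ij = a_ji = -1; a double or triple edge where a_ij * a_ji = 2 or 3), the diagram is a chain of 7 nodes with one extra node attached to the third node from one end (E_8). One simple-root ordering that puts it in standard form is (alpha_4, alpha_2, alpha_6, alpha_3, alpha_7, alpha_1, alpha_5, alpha_8). So the algebra is type E_8.

E_8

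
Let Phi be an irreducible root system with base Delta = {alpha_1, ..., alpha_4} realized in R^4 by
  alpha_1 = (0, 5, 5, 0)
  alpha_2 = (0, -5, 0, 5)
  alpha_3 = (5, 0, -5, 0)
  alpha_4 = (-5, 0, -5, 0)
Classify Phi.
D_4 (so(8))

Compute the Cartan integers a_ij = 2(alpha_i, alpha_j)/(alpha_j, alpha_j); the resulting 4x4 Cartan matrix is
[[2, -1, -1, -1], [-1, 2, 0, 0], [-1, 0, 2, 0], [-1, 0, 0, 2]].
All simple roots have the same length, so the diagram is simply laced. The associated Dynkin diagram is a chain of 2 nodes with a fork of two nodes at one end (D_4), so the type is D_4 (the algebra so(8)).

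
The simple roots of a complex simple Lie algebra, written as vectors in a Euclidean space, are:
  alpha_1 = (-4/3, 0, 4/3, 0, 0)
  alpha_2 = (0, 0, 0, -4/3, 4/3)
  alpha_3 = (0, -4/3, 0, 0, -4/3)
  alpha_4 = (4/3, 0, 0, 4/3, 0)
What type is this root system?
A4

Compute the Cartan integers a_ij = 2(alpha_i, alpha_j)/(alpha_j, alpha_j); the resulting 4x4 Cartan matrix is
[[2, 0, 0, -1], [0, 2, -1, -1], [0, -1, 2, 0], [-1, -1, 0, 2]].
All simple roots have the same length, so the diagram is simply laced. The associated Dynkin diagram is a chain of 4 nodes with single edges (A_4), so the type is A_4 (the algebra sl(5)).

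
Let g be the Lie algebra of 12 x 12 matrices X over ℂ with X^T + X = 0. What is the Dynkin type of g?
This is so(12) with 12 even, which has dimension 12(12-1)/2 = 66 and rank 12/2 = 6. In the classification of classical Lie algebras, the orthogonal algebra so(2n) in an even number of variables has type D_n; here n = 6, so the Dynkin diagram is a chain of 4 nodes with a fork of two nodes at one end (D_6). Hence the type is D_6.

D6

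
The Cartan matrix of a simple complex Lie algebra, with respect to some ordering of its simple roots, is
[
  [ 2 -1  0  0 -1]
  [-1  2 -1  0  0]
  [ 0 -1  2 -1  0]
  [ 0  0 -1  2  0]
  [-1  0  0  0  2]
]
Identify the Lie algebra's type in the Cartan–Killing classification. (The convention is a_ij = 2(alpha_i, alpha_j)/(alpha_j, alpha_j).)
The matrix has rank 5 with 2's on the diagonal. Reading the off-diagonal entries as Dynkin edges (a single edge where a_ij = a_ji = -1; a double or triple edge where a_ij * a_ji = 2 or 3), the diagram is a chain of 5 nodes with single edges (A_5). One simple-root ordering that puts it in standard form is (alpha_4, alpha_3, alpha_2, alpha_1, alpha_5). So the algebra is type A_5, i.e. sl(6).

A_5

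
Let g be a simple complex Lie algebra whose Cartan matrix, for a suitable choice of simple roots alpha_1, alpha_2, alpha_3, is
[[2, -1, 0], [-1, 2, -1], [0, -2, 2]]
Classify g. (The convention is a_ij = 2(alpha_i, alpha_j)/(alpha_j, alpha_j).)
The matrix has rank 3 with 2's on the diagonal. Reading the off-diagonal entries as Dynkin edges (a single edge where a_ij = a_ji = -1; a double or triple edge where a_ij * a_ji = 2 or 3), the diagram is a chain of 3 nodes with a double edge at one end; the terminal node there is the unique long simple root (C_3). One simple-root ordering that puts it in standard form is (alpha_1, alpha_2, alpha_3). So the algebra is type C_3, i.e. sp(6).

type C_3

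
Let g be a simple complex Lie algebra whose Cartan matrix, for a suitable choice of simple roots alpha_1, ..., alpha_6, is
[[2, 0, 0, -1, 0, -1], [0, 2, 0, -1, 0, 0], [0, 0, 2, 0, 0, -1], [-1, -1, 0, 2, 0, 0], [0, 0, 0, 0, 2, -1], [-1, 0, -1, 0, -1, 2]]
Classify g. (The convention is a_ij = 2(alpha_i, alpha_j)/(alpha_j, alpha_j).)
D_6 (so(12))

The matrix has rank 6 with 2's on the diagonal. Reading the off-diagonal entries as Dynkin edges (a single edge where a_ij = a_ji = -1; a double or triple edge where a_ij * a_ji = 2 or 3), the diagram is a chain of 4 nodes with a fork of two nodes at one end (D_6). One simple-root ordering that puts it in standard form is (alpha_2, alpha_4, alpha_1, alpha_6, alpha_5, alpha_3). So the algebra is type D_6, i.e. so(12).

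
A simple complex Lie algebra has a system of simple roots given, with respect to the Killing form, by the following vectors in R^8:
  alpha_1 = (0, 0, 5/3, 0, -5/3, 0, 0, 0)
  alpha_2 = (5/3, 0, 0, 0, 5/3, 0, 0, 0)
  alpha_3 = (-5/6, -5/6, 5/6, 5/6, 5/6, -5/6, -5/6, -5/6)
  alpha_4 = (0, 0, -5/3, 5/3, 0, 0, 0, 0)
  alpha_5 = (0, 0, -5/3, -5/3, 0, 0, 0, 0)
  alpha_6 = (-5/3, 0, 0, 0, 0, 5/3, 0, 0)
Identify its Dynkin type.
E_6

Compute the Cartan integers a_ij = 2(alpha_i, alpha_j)/(alpha_j, alpha_j); the resulting 6x6 Cartan matrix is
[[2, -1, 0, -1, -1, 0], [-1, 2, 0, 0, 0, -1], [0, 0, 2, 0, -1, 0], [-1, 0, 0, 2, 0, 0], [-1, 0, -1, 0, 2, 0], [0, -1, 0, 0, 0, 2]].
All simple roots have the same length, so the diagram is simply laced. The associated Dynkin diagram is a chain of 5 nodes with one extra node attached to the third node from one end (E_6), so the type is E_6.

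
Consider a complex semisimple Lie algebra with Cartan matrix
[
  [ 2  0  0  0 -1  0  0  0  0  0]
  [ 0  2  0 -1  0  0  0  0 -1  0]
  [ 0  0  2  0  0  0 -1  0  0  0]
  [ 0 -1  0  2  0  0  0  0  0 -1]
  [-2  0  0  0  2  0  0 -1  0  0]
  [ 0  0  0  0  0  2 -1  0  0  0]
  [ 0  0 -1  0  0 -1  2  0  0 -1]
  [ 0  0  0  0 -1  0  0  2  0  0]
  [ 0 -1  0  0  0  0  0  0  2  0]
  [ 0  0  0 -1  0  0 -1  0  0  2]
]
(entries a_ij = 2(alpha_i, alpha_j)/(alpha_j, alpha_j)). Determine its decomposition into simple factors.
B_3 (so(7)) + D_7 (so(14))

The diagram associated to this matrix has two connected components: the simple roots {alpha_1, alpha_5, alpha_8} form a chain of 3 nodes with a double edge at one end; the terminal node there is the unique short simple root (B_3), and {alpha_2, alpha_3, alpha_4, alpha_6, alpha_7, alpha_9, alpha_10} form a chain of 5 nodes with a fork of two nodes at one end (D_7). A semisimple Lie algebra decomposes uniquely as the direct sum of simple ideals, one per connected component of its Dynkin diagram, so g ≅ B_3 ⊕ D_7 (dimension 21 + 91 = 112).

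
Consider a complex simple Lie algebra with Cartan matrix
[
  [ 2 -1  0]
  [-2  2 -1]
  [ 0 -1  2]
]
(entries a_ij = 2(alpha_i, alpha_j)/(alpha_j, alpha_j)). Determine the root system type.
B3

The matrix has rank 3 with 2's on the diagonal. Reading the off-diagonal entries as Dynkin edges (a single edge where a_ij = a_ji = -1; a double or triple edge where a_ij * a_ji = 2 or 3), the diagram is a chain of 3 nodes with a double edge at one end; the terminal node there is the unique short simple root (B_3). One simple-root ordering that puts it in standard form is (alpha_3, alpha_2, alpha_1). So the algebra is type B_3, i.e. so(7).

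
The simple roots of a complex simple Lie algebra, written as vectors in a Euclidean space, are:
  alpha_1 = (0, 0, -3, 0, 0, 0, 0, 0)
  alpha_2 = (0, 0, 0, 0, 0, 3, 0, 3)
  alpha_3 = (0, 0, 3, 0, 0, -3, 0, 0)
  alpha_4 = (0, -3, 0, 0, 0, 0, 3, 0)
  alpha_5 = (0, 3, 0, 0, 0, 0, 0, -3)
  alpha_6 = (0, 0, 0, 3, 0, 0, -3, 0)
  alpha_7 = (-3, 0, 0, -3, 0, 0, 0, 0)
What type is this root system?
B_7

Compute the Cartan integers a_ij = 2(alpha_i, alpha_j)/(alpha_j, alpha_j); the resulting 7x7 Cartan matrix is
[[2, 0, -1, 0, 0, 0, 0], [0, 2, -1, 0, -1, 0, 0], [-2, -1, 2, 0, 0, 0, 0], [0, 0, 0, 2, -1, -1, 0], [0, -1, 0, -1, 2, 0, 0], [0, 0, 0, -1, 0, 2, -1], [0, 0, 0, 0, 0, -1, 2]].
The roots have two lengths (squared-length ratio 2:1); the short ones are alpha_{1}. The associated Dynkin diagram is a chain of 7 nodes with a double edge at one end; the terminal node there is the unique short simple root (B_7), so the type is B_7 (the algebra so(15)).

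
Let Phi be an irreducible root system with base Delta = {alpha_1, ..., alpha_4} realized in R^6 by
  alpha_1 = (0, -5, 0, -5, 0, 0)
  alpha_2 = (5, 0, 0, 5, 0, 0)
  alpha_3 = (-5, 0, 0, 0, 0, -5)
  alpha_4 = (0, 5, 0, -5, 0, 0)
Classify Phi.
Compute the Cartan integers a_ij = 2(alpha_i, alpha_j)/(alpha_j, alpha_j); the resulting 4x4 Cartan matrix is
[[2, -1, 0, 0], [-1, 2, -1, -1], [0, -1, 2, 0], [0, -1, 0, 2]].
All simple roots have the same length, so the diagram is simply laced. The associated Dynkin diagram is a chain of 2 nodes with a fork of two nodes at one end (D_4), so the type is D_4 (the algebra so(8)).

D4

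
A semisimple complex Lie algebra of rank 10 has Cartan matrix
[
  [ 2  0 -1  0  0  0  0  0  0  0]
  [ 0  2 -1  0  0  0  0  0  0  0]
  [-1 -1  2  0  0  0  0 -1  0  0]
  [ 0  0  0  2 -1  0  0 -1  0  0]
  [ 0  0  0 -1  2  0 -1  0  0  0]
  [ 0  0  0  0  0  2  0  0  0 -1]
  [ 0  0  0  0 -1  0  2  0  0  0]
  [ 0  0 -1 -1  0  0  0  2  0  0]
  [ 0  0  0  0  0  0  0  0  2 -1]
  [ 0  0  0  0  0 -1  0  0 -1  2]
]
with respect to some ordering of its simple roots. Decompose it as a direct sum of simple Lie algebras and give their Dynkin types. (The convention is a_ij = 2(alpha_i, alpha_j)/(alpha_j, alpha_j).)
A_3 ⊕ D_7

The diagram associated to this matrix has two connected components: the simple roots {alpha_6, alpha_9, alpha_10} form a chain of 3 nodes with single edges (A_3), and {alpha_1, alpha_2, alpha_3, alpha_4, alpha_5, alpha_7, alpha_8} form a chain of 5 nodes with a fork of two nodes at one end (D_7). A semisimple Lie algebra decomposes uniquely as the direct sum of simple ideals, one per connected component of its Dynkin diagram, so g ≅ A_3 ⊕ D_7 (dimension 15 + 91 = 106).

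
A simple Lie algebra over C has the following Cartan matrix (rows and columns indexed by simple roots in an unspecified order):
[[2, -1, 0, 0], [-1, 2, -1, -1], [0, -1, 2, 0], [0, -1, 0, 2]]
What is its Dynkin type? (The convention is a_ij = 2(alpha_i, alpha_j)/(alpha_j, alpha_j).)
The matrix has rank 4 with 2's on the diagonal. Reading the off-diagonal entries as Dynkin edges (a single edge where a_ij = a_ji = -1; a double or triple edge where a_ij * a_ji = 2 or 3), the diagram is a chain of 2 nodes with a fork of two nodes at one end (D_4). One simple-root ordering that puts it in standard form is (alpha_1, alpha_2, alpha_4, alpha_3). So the algebra is type D_4, i.e. so(8).

D4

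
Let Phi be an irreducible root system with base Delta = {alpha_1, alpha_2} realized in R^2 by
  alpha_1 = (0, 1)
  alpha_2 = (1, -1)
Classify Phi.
B_2 (so(5))

Compute the Cartan integers a_ij = 2(alpha_i, alpha_j)/(alpha_j, alpha_j); the resulting 2x2 Cartan matrix is
[[2, -1], [-2, 2]].
The roots have two lengths (squared-length ratio 2:1); the short ones are alpha_{1}. The associated Dynkin diagram is a chain of 2 nodes with a double edge at one end; the terminal node there is the unique short simple root (B_2), so the type is B_2 (the algebra so(5)).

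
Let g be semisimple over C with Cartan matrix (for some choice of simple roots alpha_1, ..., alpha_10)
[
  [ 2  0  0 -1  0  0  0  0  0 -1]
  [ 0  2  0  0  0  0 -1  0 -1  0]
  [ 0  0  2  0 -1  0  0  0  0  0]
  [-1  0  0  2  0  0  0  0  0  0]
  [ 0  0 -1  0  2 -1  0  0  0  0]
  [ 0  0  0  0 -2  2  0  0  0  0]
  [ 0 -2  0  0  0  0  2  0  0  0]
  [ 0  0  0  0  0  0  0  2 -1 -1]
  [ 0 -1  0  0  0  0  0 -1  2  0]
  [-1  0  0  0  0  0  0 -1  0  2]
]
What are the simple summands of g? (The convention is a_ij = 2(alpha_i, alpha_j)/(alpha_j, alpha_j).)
The diagram associated to this matrix has two connected components: the simple roots {alpha_3, alpha_5, alpha_6} form a chain of 3 nodes with a double edge at one end; the terminal node there is the unique long simple root (C_3), and {alpha_1, alpha_2, alpha_4, alpha_7, alpha_8, alpha_9, alpha_10} form a chain of 7 nodes with a double edge at one end; the terminal node there is the unique long simple root (C_7). A semisimple Lie algebra decomposes uniquely as the direct sum of simple ideals, one per connected component of its Dynkin diagram, so g ≅ C_3 ⊕ C_7 (dimension 21 + 105 = 126).

C3 + C7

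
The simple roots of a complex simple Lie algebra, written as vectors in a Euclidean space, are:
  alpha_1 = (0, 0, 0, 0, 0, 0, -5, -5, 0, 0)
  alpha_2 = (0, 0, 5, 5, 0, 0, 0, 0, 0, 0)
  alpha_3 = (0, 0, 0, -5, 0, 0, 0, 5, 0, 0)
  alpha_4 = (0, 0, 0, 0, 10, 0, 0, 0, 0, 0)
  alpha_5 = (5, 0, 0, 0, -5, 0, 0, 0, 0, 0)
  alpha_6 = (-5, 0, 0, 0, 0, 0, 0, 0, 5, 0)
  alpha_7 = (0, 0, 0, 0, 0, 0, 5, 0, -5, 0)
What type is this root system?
C_7

Compute the Cartan integers a_ij = 2(alpha_i, alpha_j)/(alpha_j, alpha_j); the resulting 7x7 Cartan matrix is
[[2, 0, -1, 0, 0, 0, -1], [0, 2, -1, 0, 0, 0, 0], [-1, -1, 2, 0, 0, 0, 0], [0, 0, 0, 2, -2, 0, 0], [0, 0, 0, -1, 2, -1, 0], [0, 0, 0, 0, -1, 2, -1], [-1, 0, 0, 0, 0, -1, 2]].
The roots have two lengths (squared-length ratio 2:1); the short ones are alpha_{1,2,3,5,6,7}. The associated Dynkin diagram is a chain of 7 nodes with a double edge at one end; the terminal node there is the unique long simple root (C_7), so the type is C_7 (the algebra sp(14)).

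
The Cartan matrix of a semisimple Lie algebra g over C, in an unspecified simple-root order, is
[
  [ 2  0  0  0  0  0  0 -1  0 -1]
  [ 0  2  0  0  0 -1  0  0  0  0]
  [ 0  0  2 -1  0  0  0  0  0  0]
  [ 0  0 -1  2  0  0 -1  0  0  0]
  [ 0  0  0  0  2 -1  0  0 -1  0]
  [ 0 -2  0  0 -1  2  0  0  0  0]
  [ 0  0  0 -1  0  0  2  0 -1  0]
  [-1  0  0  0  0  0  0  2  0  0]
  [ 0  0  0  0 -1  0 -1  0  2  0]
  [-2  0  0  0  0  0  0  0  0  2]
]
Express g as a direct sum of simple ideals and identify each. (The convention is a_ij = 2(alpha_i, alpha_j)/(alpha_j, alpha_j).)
The diagram associated to this matrix has two connected components: the simple roots {alpha_2, alpha_3, alpha_4, alpha_5, alpha_6, alpha_7, alpha_9} form a chain of 7 nodes with a double edge at one end; the terminal node there is the unique short simple root (B_7), and {alpha_1, alpha_8, alpha_10} form a chain of 3 nodes with a double edge at one end; the terminal node there is the unique long simple root (C_3). A semisimple Lie algebra decomposes uniquely as the direct sum of simple ideals, one per connected component of its Dynkin diagram, so g ≅ B_7 ⊕ C_3 (dimension 105 + 21 = 126).

type B_7 + type C_3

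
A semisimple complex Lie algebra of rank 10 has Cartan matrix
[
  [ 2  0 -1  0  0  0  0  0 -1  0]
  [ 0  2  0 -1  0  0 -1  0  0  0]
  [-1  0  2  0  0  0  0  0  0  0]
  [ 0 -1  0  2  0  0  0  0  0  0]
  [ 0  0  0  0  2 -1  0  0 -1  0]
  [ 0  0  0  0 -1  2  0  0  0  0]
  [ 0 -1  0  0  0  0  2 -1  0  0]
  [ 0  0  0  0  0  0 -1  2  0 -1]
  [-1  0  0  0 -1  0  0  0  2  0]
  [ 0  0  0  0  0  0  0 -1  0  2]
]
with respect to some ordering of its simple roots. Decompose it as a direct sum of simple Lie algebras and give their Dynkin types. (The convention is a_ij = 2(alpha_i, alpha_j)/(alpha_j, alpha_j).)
The diagram associated to this matrix has two connected components: the simple roots {alpha_2, alpha_4, alpha_7, alpha_8, alpha_10} form a chain of 5 nodes with single edges (A_5), and {alpha_1, alpha_3, alpha_5, alpha_6, alpha_9} form a chain of 5 nodes with single edges (A_5). A semisimple Lie algebra decomposes uniquely as the direct sum of simple ideals, one per connected component of its Dynkin diagram, so g ≅ A_5 ⊕ A_5 (dimension 35 + 35 = 70).

A5 ⊕ A5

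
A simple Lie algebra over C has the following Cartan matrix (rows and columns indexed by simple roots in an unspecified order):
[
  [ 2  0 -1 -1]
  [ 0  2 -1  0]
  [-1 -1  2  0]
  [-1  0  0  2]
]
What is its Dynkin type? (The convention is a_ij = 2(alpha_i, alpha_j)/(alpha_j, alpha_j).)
The matrix has rank 4 with 2's on the diagonal. Reading the off-diagonal entries as Dynkin edges (a single edge where a_ij = a_ji = -1; a double or triple edge where a_ij * a_ji = 2 or 3), the diagram is a chain of 4 nodes with single edges (A_4). One simple-root ordering that puts it in standard form is (alpha_4, alpha_1, alpha_3, alpha_2). So the algebra is type A_4, i.e. sl(5).

type A_4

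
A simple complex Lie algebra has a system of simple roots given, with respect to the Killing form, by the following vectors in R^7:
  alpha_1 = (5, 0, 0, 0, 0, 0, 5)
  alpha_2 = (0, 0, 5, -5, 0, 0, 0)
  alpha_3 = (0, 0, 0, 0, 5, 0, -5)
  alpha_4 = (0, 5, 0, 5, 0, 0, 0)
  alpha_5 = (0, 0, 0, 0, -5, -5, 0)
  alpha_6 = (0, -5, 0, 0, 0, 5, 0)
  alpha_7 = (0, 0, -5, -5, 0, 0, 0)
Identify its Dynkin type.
type D_7

Compute the Cartan integers a_ij = 2(alpha_i, alpha_j)/(alpha_j, alpha_j); the resulting 7x7 Cartan matrix is
[[2, 0, -1, 0, 0, 0, 0], [0, 2, 0, -1, 0, 0, 0], [-1, 0, 2, 0, -1, 0, 0], [0, -1, 0, 2, 0, -1, -1], [0, 0, -1, 0, 2, -1, 0], [0, 0, 0, -1, -1, 2, 0], [0, 0, 0, -1, 0, 0, 2]].
All simple roots have the same length, so the diagram is simply laced. The associated Dynkin diagram is a chain of 5 nodes with a fork of two nodes at one end (D_7), so the type is D_7 (the algebra so(14)).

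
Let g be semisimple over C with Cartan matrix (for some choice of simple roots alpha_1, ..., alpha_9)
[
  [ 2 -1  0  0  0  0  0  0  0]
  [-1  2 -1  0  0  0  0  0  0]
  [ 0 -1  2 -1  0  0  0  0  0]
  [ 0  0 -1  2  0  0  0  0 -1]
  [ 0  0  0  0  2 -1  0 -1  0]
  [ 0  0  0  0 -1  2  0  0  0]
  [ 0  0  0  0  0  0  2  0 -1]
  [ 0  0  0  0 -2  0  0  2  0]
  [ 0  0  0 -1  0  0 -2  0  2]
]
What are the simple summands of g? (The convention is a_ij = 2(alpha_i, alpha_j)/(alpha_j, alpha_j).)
The diagram associated to this matrix has two connected components: the simple roots {alpha_1, alpha_2, alpha_3, alpha_4, alpha_7, alpha_9} form a chain of 6 nodes with a double edge at one end; the terminal node there is the unique short simple root (B_6), and {alpha_5, alpha_6, alpha_8} form a chain of 3 nodes with a double edge at one end; the terminal node there is the unique long simple root (C_3). A semisimple Lie algebra decomposes uniquely as the direct sum of simple ideals, one per connected component of its Dynkin diagram, so g ≅ B_6 ⊕ C_3 (dimension 78 + 21 = 99).

B_6 (so(13)) ⊕ C_3 (sp(6))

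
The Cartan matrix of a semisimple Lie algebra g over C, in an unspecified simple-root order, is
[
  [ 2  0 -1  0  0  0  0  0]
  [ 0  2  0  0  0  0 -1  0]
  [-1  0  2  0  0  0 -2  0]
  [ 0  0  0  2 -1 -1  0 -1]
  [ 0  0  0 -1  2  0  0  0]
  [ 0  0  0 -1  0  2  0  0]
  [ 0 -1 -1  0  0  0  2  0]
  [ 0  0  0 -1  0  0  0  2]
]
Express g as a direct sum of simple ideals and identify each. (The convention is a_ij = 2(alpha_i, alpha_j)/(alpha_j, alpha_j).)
type D_4 ⊕ type F_4

The diagram associated to this matrix has two connected components: the simple roots {alpha_4, alpha_5, alpha_6, alpha_8} form a chain of 2 nodes with a fork of two nodes at one end (D_4), and {alpha_1, alpha_2, alpha_3, alpha_7} form a chain of 4 nodes with a double edge between the middle two (F_4). A semisimple Lie algebra decomposes uniquely as the direct sum of simple ideals, one per connected component of its Dynkin diagram, so g ≅ D_4 ⊕ F_4 (dimension 28 + 52 = 80).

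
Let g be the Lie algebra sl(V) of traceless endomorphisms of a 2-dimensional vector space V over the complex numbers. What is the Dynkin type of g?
This is sl(2), which has dimension 2^2 - 1 = 3 and rank 2 - 1 = 1 (a Cartan subalgebra is the diagonal traceless matrices). In the classification of classical Lie algebras, the special linear algebra sl(n+1) has type A_n; here n = 1, so the Dynkin diagram is a chain of 1 nodes with single edges (A_1). Hence the type is A_1.

A_1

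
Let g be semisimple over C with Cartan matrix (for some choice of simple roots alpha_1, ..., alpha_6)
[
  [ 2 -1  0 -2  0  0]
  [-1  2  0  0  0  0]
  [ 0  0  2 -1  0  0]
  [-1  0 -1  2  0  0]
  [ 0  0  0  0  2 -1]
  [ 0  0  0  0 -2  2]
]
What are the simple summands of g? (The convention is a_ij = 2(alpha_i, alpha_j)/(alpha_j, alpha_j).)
B_2 + F_4

The diagram associated to this matrix has two connected components: the simple roots {alpha_5, alpha_6} form a chain of 2 nodes with a double edge at one end; the terminal node there is the unique short simple root (B_2), and {alpha_1, alpha_2, alpha_3, alpha_4} form a chain of 4 nodes with a double edge between the middle two (F_4). A semisimple Lie algebra decomposes uniquely as the direct sum of simple ideals, one per connected component of its Dynkin diagram, so g ≅ B_2 ⊕ F_4 (dimension 10 + 52 = 62).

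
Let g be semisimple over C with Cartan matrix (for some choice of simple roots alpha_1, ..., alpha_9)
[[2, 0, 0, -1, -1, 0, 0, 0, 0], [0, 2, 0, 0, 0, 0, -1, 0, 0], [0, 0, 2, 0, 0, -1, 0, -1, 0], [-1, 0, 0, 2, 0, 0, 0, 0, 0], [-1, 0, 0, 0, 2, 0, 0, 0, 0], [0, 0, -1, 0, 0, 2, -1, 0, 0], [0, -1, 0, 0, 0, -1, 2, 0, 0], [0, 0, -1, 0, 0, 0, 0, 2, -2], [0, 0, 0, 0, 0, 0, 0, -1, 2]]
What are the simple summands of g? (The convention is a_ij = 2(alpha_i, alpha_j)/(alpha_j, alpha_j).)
type A_3 + type B_6

The diagram associated to this matrix has two connected components: the simple roots {alpha_1, alpha_4, alpha_5} form a chain of 3 nodes with single edges (A_3), and {alpha_2, alpha_3, alpha_6, alpha_7, alpha_8, alpha_9} form a chain of 6 nodes with a double edge at one end; the terminal node there is the unique short simple root (B_6). A semisimple Lie algebra decomposes uniquely as the direct sum of simple ideals, one per connected component of its Dynkin diagram, so g ≅ A_3 ⊕ B_6 (dimension 15 + 78 = 93).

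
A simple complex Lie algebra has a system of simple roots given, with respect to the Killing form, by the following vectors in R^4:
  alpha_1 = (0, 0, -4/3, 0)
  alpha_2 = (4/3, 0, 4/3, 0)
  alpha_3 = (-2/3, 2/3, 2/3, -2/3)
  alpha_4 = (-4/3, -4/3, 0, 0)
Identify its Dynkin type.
F_4

Compute the Cartan integers a_ij = 2(alpha_i, alpha_j)/(alpha_j, alpha_j); the resulting 4x4 Cartan matrix is
[[2, -1, -1, 0], [-2, 2, 0, -1], [-1, 0, 2, 0], [0, -1, 0, 2]].
The roots have two lengths (squared-length ratio 2:1); the short ones are alpha_{1,3}. The associated Dynkin diagram is a chain of 4 nodes with a double edge between the middle two (F_4), so the type is F_4.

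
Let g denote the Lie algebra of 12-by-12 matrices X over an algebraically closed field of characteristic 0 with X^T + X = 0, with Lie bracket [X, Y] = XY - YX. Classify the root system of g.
This is so(12) with 12 even, which has dimension 12(12-1)/2 = 66 and rank 12/2 = 6. In the classification of classical Lie algebras, the orthogonal algebra so(2n) in an even number of variables has type D_n; here n = 6, so the Dynkin diagram is a chain of 4 nodes with a fork of two nodes at one end (D_6). Hence the type is D_6.

D_6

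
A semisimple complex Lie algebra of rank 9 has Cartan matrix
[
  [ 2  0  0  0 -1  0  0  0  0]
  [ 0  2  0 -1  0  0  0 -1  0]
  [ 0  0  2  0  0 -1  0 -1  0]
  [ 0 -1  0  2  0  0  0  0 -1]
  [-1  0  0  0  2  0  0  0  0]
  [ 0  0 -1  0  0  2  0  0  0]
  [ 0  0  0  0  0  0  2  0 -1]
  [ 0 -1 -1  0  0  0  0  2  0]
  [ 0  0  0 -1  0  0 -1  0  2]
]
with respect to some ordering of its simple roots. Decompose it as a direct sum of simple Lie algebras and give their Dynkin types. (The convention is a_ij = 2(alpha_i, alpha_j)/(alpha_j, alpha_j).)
A_2 + A_7

The diagram associated to this matrix has two connected components: the simple roots {alpha_1, alpha_5} form a chain of 2 nodes with single edges (A_2), and {alpha_2, alpha_3, alpha_4, alpha_6, alpha_7, alpha_8, alpha_9} form a chain of 7 nodes with single edges (A_7). A semisimple Lie algebra decomposes uniquely as the direct sum of simple ideals, one per connected component of its Dynkin diagram, so g ≅ A_2 ⊕ A_7 (dimension 8 + 63 = 71).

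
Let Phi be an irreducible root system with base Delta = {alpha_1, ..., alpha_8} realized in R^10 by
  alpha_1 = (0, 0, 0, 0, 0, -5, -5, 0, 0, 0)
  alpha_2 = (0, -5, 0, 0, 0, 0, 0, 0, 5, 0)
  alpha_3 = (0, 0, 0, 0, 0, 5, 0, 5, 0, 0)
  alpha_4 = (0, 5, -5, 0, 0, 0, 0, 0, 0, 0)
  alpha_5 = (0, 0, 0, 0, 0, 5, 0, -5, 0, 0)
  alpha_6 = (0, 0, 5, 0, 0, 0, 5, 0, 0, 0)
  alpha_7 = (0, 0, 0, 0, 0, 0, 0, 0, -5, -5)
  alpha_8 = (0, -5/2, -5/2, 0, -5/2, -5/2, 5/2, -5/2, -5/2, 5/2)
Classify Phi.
Compute the Cartan integers a_ij = 2(alpha_i, alpha_j)/(alpha_j, alpha_j); the resulting 8x8 Cartan matrix is
[[2, 0, -1, 0, -1, -1, 0, 0], [0, 2, 0, -1, 0, 0, -1, 0], [-1, 0, 2, 0, 0, 0, 0, -1], [0, -1, 0, 2, 0, -1, 0, 0], [-1, 0, 0, 0, 2, 0, 0, 0], [-1, 0, 0, -1, 0, 2, 0, 0], [0, -1, 0, 0, 0, 0, 2, 0], [0, 0, -1, 0, 0, 0, 0, 2]].
All simple roots have the same length, so the diagram is simply laced. The associated Dynkin diagram is a chain of 7 nodes with one extra node attached to the third node from one end (E_8), so the type is E_8.

type E_8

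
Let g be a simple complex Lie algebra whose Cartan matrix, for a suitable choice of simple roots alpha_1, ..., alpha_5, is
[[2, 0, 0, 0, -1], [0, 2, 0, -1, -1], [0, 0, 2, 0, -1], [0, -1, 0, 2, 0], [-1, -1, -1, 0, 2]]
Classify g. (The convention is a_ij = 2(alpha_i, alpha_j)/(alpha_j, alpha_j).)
D_5

The matrix has rank 5 with 2's on the diagonal. Reading the off-diagonal entries as Dynkin edges (a single edge where a_ij = a_ji = -1; a double or triple edge where a_ij * a_ji = 2 or 3), the diagram is a chain of 3 nodes with a fork of two nodes at one end (D_5). One simple-root ordering that puts it in standard form is (alpha_4, alpha_2, alpha_5, alpha_1, alpha_3). So the algebra is type D_5, i.e. so(10).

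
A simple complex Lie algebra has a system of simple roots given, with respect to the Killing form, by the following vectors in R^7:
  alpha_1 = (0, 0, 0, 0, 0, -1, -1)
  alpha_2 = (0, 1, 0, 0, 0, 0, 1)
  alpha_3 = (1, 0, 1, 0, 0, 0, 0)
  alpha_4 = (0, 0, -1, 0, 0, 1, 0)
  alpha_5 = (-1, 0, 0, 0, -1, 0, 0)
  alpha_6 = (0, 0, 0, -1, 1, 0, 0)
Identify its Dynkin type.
Compute the Cartan integers a_ij = 2(alpha_i, alpha_j)/(alpha_j, alpha_j); the resulting 6x6 Cartan matrix is
[[2, -1, 0, -1, 0, 0], [-1, 2, 0, 0, 0, 0], [0, 0, 2, -1, -1, 0], [-1, 0, -1, 2, 0, 0], [0, 0, -1, 0, 2, -1], [0, 0, 0, 0, -1, 2]].
All simple roots have the same length, so the diagram is simply laced. The associated Dynkin diagram is a chain of 6 nodes with single edges (A_6), so the type is A_6 (the algebra sl(7)).

type A_6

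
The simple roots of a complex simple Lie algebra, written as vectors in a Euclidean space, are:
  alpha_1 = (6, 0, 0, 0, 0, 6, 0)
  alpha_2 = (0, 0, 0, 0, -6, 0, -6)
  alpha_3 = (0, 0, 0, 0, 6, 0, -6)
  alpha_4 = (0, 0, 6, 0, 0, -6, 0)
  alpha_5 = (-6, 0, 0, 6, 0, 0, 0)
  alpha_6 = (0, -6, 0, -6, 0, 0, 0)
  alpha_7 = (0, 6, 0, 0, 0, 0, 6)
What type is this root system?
Compute the Cartan integers a_ij = 2(alpha_i, alpha_j)/(alpha_j, alpha_j); the resulting 7x7 Cartan matrix is
[[2, 0, 0, -1, -1, 0, 0], [0, 2, 0, 0, 0, 0, -1], [0, 0, 2, 0, 0, 0, -1], [-1, 0, 0, 2, 0, 0, 0], [-1, 0, 0, 0, 2, -1, 0], [0, 0, 0, 0, -1, 2, -1], [0, -1, -1, 0, 0, -1, 2]].
All simple roots have the same length, so the diagram is simply laced. The associated Dynkin diagram is a chain of 5 nodes with a fork of two nodes at one end (D_7), so the type is D_7 (the algebra so(14)).

D7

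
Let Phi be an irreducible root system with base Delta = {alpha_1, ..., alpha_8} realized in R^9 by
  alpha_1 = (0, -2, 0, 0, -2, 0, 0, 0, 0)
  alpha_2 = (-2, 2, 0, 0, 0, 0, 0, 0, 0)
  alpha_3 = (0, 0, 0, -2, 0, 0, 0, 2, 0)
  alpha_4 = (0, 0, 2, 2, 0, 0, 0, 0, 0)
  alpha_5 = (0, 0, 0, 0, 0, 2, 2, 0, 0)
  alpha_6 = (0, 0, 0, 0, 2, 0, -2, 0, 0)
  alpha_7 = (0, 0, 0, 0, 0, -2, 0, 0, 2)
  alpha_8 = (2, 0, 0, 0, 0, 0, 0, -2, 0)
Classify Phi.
A_8

Compute the Cartan integers a_ij = 2(alpha_i, alpha_j)/(alpha_j, alpha_j); the resulting 8x8 Cartan matrix is
[[2, -1, 0, 0, 0, -1, 0, 0], [-1, 2, 0, 0, 0, 0, 0, -1], [0, 0, 2, -1, 0, 0, 0, -1], [0, 0, -1, 2, 0, 0, 0, 0], [0, 0, 0, 0, 2, -1, -1, 0], [-1, 0, 0, 0, -1, 2, 0, 0], [0, 0, 0, 0, -1, 0, 2, 0], [0, -1, -1, 0, 0, 0, 0, 2]].
All simple roots have the same length, so the diagram is simply laced. The associated Dynkin diagram is a chain of 8 nodes with single edges (A_8), so the type is A_8 (the algebra sl(9)).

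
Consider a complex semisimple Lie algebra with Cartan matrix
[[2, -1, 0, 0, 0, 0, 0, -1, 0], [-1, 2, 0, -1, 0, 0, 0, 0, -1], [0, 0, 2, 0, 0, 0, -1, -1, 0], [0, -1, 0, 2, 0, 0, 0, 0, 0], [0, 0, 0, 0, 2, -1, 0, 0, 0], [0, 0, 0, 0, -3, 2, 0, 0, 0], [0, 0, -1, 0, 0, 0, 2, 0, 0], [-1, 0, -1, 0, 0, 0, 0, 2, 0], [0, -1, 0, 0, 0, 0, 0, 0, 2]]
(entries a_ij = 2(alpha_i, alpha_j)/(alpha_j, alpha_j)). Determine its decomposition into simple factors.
The diagram associated to this matrix has two connected components: the simple roots {alpha_1, alpha_2, alpha_3, alpha_4, alpha_7, alpha_8, alpha_9} form a chain of 5 nodes with a fork of two nodes at one end (D_7), and {alpha_5, alpha_6} form two nodes joined by a triple edge (G_2). A semisimple Lie algebra decomposes uniquely as the direct sum of simple ideals, one per connected component of its Dynkin diagram, so g ≅ D_7 ⊕ G_2 (dimension 91 + 14 = 105).

D_7 (so(14)) ⊕ G_2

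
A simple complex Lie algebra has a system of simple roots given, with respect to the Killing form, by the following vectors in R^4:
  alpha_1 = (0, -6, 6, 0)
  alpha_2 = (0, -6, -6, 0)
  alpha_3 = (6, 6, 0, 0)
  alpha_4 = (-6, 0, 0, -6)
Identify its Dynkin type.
Compute the Cartan integers a_ij = 2(alpha_i, alpha_j)/(alpha_j, alpha_j); the resulting 4x4 Cartan matrix is
[[2, 0, -1, 0], [0, 2, -1, 0], [-1, -1, 2, -1], [0, 0, -1, 2]].
All simple roots have the same length, so the diagram is simply laced. The associated Dynkin diagram is a chain of 2 nodes with a fork of two nodes at one end (D_4), so the type is D_4 (the algebra so(8)).

D_4 (so(8))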